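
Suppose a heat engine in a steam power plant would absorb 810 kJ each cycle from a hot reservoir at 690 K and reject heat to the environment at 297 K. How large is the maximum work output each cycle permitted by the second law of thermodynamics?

W_max ≈ 461.3 kJ

The second-law ceiling is the Carnot efficiency, η_max = 1 − T_C/T_H = 1 − 297.00/690.00 = 0.5696.
W_max = η_max · Q_H = 0.5696 × 810 = 461.3 kJ.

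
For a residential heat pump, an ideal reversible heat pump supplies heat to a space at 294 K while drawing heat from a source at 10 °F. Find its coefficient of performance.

T_C = 10 °F → (10 − 32) × 5/9 = -12.22 °C = 260.93 K.
COP_HP = T_H/(T_H − T_C) = 294.00/(294.00 − 260.93) = 8.89.

COP_HP ≈ 8.89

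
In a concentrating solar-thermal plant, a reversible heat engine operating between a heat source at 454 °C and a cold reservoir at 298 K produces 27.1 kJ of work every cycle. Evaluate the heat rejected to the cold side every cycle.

T_H = 454 °C → 454 + 273.15 = 727.15 K.
Carnot efficiency: η = 1 − T_C/T_H = 1 − 298.00/727.15 = 0.5902.
Since Q_C/Q_H = T_C/T_H and Q_H = W/η, Q_C = W·T_C/(T_H − T_C) = 27.1 × 298.00/429.15 = 18.82 kJ.

Q_C ≈ 18.82 kJ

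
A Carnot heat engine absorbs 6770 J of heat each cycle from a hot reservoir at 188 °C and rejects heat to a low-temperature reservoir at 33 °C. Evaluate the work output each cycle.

T_H = 188 °C → 188 + 273.15 = 461.15 K.
T_C = 33 °C → 33 + 273.15 = 306.15 K.
Since the cycle is reversible, η = 1 − T_C/T_H = 1 − 306.15/461.15 = 0.3361.
W = η·Q_H = 0.3361 × 6770 = 2280 J.

W ≈ 2280 J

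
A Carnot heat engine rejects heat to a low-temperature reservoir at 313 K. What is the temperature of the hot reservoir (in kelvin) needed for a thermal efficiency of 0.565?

From η = 1 − T_C/T_H, solving for T_H gives T_H = T_C/(1 − η) = 313.00/(1 − 0.565) = 720 K.

T_H ≈ 720 K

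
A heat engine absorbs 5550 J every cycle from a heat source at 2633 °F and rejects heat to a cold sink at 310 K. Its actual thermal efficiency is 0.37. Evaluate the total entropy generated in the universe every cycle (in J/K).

ΔS_univ ≈ 8.05 J/K

T_H = 2633 °F → (2633 − 32) × 5/9 = 1445.00 °C = 1718.15 K.
W = η·Q_H = 0.37 × 5550 = 2054 J, so Q_C = Q_H − W = 3496 J.
Reservoir entropy changes: ΔS_H = −Q_H/T_H = −5550/1718.15 = -3.230 J/K and ΔS_C = +Q_C/T_C = 3496/310.00 = 11.28 J/K.
ΔS_univ = −Q_H/T_H + Q_C/T_C = 8.05 J/K (> 0, since η = 0.37 < η_Carnot = 0.820).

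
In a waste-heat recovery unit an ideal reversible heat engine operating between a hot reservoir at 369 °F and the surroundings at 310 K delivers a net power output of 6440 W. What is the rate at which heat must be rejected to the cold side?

Q̇_C ≈ 13300 W

T_H = 369 °F → (369 − 32) × 5/9 = 187.22 °C = 460.37 K.
Since the cycle is reversible, η = 1 − T_C/T_H = 1 − 310.00/460.37 = 0.3266.
Since Q_C/Q_H = T_C/T_H and Q_H = W/η, Q_C = W·T_C/(T_H − T_C) = 6440 × 310.00/150.37 = 13300 W.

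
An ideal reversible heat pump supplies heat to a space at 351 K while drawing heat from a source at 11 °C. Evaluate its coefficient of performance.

COP_HP ≈ 5.251

T_C = 11 °C → 11 + 273.15 = 284.15 K.
Reversible heating COP: COP_HP = T_H/(T_H − T_C) = 351.00/(351.00 − 284.15) = 5.251.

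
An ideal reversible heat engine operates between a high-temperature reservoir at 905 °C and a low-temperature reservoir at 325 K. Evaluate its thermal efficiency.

η ≈ 0.7241

T_H = 905 °C → 905 + 273.15 = 1178.15 K.
The Carnot efficiency is η = 1 − T_C/T_H = 1 − 325.00/1178.15 = 0.7241.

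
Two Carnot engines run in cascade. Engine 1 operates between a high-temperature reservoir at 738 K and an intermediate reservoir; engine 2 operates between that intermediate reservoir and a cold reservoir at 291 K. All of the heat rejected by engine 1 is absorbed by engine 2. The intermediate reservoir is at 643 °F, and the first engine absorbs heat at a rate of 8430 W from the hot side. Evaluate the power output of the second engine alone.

Ẇ₂ ≈ 3673 W

T_m = 643 °F → (643 − 32) × 5/9 = 339.44 °C = 612.59 K.
Heat entering the second stage: Q_m = Q_H·(T_m/T_H) = 8430 × 612.59/738.00 = 6998 W.
Second-stage efficiency η₂ = 1 − T_C/T_m = 1 − 291.00/612.59 = 0.5250, so W₂ = η₂·Q_m = 3673 W.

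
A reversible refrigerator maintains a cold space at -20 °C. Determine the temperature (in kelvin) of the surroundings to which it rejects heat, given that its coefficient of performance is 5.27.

T_C = -20 °C → -20 + 273.15 = 253.15 K.
COP_R = T_C/(T_H − T_C) ⇒ T_H = T_C·(1 + 1/COP_R) = 253.15 × (1 + 1/5.27) = 301.2 K.

T_H ≈ 301.2 K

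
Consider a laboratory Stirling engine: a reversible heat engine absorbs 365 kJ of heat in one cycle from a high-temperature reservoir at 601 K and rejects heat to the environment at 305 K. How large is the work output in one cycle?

The Carnot efficiency is η = 1 − T_C/T_H = 1 − 305.00/601.00 = 0.4925.
W = η·Q_H = 0.4925 × 365 = 180 kJ.

W ≈ 180 kJ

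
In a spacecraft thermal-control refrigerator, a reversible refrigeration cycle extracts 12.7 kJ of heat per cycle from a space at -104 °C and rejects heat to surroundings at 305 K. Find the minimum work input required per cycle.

T_C = -104 °C → -104 + 273.15 = 169.15 K.
Carnot COP: COP_R = T_C/(T_H − T_C) = 169.15/135.85 = 1.2451.
W = Q_C/COP_R = 12.7/1.2451 = 10.2 kJ.

W_in ≈ 10.2 kJ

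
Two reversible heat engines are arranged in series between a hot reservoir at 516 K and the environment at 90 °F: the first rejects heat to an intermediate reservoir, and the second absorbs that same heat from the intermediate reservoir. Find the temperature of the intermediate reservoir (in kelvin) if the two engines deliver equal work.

T_m ≈ 411 K

T_C = 90 °F → (90 − 32) × 5/9 = 32.22 °C = 305.37 K.
For reversible stages Q_m = Q_H·(T_m/T_H). Setting W₁ = Q_H(1 − T_m/T_H) equal to W₂ = Q_m(1 − T_C/T_m) = Q_H·(T_m − T_C)/T_H gives T_H − T_m = T_m − T_C, so T_m = (T_H + T_C)/2 = (516.00 + 305.37)/2 = 411 K.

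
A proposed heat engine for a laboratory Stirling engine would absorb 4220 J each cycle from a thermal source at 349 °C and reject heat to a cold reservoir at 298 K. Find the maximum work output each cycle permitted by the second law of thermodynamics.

T_H = 349 °C → 349 + 273.15 = 622.15 K.
No engine can exceed the Carnot limit: η_max = 1 − T_C/T_H = 1 − 298.00/622.15 = 0.5210.
W_max = η_max · Q_H = 0.5210 × 4220 = 2199 J.

W_max ≈ 2199 J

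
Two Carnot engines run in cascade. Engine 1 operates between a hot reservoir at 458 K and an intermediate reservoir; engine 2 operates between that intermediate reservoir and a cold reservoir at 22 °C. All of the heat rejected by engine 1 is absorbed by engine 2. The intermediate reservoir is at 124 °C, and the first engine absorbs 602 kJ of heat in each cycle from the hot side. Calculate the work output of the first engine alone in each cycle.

T_C = 22 °C → 22 + 273.15 = 295.15 K.
T_m = 124 °C → 124 + 273.15 = 397.15 K.
First-stage efficiency η₁ = 1 − T_m/T_H = 1 − 397.15/458.00 = 0.1329.
W₁ = η₁·Q_H = 0.1329 × 602 = 80.0 kJ.

W₁ ≈ 80.0 kJ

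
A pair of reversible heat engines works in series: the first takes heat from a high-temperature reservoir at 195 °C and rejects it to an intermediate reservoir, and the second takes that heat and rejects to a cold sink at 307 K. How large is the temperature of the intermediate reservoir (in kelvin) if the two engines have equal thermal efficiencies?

T_m ≈ 379 K

T_H = 195 °C → 195 + 273.15 = 468.15 K.
Equal efficiencies require 1 − T_m/T_H = 1 − T_C/T_m, i.e. T_m/T_H = T_C/T_m, so T_m = √(T_H·T_C) = √(468.15 × 307.00) = 379 K.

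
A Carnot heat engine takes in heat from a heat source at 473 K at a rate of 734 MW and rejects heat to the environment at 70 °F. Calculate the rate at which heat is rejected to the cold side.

T_C = 70 °F → (70 − 32) × 5/9 = 21.11 °C = 294.26 K.
η_rev = 1 − T_C/T_H = 1 − 294.26/473.00 = 0.3779.
For a reversible cycle Q_C/Q_H = T_C/T_H, so Q_C = 734 × 294.26/473.00 = 456.6 MW.

Q̇_C ≈ 456.6 MW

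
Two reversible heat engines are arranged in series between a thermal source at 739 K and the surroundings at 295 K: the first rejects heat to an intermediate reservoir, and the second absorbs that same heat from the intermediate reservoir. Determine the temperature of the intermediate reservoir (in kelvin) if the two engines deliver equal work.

For reversible stages Q_m = Q_H·(T_m/T_H). Setting W₁ = Q_H(1 − T_m/T_H) equal to W₂ = Q_m(1 − T_C/T_m) = Q_H·(T_m − T_C)/T_H gives T_H − T_m = T_m − T_C, so T_m = (T_H + T_C)/2 = (739.00 + 295.00)/2 = 517.0 K.

T_m ≈ 517.0 K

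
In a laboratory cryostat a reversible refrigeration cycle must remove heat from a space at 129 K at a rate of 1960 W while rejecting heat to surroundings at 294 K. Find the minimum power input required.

Carnot COP: COP_R = T_C/(T_H − T_C) = 129.00/165.00 = 0.7818.
W = Q_C/COP_R = 1960/0.7818 = 2507 W.

Ẇ_in ≈ 2507 W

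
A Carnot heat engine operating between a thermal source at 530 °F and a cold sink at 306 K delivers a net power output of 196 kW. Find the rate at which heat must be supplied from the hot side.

T_H = 530 °F → (530 − 32) × 5/9 = 276.67 °C = 549.82 K.
Since the cycle is reversible, η = 1 − T_C/T_H = 1 − 306.00/549.82 = 0.4435.
Q_H = W/η = 196/0.4435 = 442.0 kW.

Q̇_H ≈ 442.0 kW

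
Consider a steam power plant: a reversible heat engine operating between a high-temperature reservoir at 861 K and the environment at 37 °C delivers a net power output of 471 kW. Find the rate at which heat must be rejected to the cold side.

T_C = 37 °C → 37 + 273.15 = 310.15 K.
For a reversible engine, η = 1 − T_C/T_H = 1 − 310.15/861.00 = 0.6398.
Since Q_C/Q_H = T_C/T_H and Q_H = W/η, Q_C = W·T_C/(T_H − T_C) = 471 × 310.15/550.85 = 265 kW.

Q̇_C ≈ 265 kW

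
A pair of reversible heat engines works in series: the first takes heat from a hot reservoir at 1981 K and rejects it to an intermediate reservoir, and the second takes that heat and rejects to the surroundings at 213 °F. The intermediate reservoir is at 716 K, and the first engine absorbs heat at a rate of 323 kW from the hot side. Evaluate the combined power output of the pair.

Ẇ_total ≈ 262 kW

T_C = 213 °F → (213 − 32) × 5/9 = 100.56 °C = 373.71 K.
Two reversible stages in series are equivalent to a single Carnot engine between T_H and T_C, so η_total = 1 − T_C/T_H = 1 − 373.71/1981.00 = 0.8114.
W_total = η_total · Q_H = 0.8114 × 323 = 262 kW.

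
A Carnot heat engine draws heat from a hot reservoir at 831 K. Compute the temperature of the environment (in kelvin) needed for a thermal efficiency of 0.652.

From η = 1 − T_C/T_H, T_C = T_H·(1 − η) = 831.00 × (1 − 0.652) = 289 K.

T_C ≈ 289 K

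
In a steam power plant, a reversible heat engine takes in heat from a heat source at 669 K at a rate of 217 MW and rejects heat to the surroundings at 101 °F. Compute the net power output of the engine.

T_C = 101 °F → (101 − 32) × 5/9 = 38.33 °C = 311.48 K.
η_rev = 1 − T_C/T_H = 1 − 311.48/669.00 = 0.5344.
W = η·Q_H = 0.5344 × 217 = 116 MW.

Ẇ ≈ 116 MW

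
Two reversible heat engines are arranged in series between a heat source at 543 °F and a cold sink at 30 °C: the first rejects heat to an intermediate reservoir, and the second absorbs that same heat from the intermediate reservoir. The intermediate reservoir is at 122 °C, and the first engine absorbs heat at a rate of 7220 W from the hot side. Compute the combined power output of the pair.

Ẇ_total ≈ 3290 W

T_H = 543 °F → (543 − 32) × 5/9 = 283.89 °C = 557.04 K.
T_C = 30 °C → 30 + 273.15 = 303.15 K.
Two reversible stages in series are equivalent to a single Carnot engine between T_H and T_C, so η_total = 1 − T_C/T_H = 1 − 303.15/557.04 = 0.4558.
W_total = η_total · Q_H = 0.4558 × 7220 = 3290 W.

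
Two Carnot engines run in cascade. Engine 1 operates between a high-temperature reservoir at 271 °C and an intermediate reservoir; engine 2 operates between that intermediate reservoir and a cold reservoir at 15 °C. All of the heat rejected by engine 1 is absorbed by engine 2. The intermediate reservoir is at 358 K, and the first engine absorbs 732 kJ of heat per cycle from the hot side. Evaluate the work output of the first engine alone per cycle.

W₁ ≈ 250.4 kJ

T_H = 271 °C → 271 + 273.15 = 544.15 K.
T_C = 15 °C → 15 + 273.15 = 288.15 K.
First-stage efficiency η₁ = 1 − T_m/T_H = 1 − 358.00/544.15 = 0.3421.
W₁ = η₁·Q_H = 0.3421 × 732 = 250.4 kJ.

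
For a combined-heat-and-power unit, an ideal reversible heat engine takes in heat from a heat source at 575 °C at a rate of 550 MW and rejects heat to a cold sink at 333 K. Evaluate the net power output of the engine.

T_H = 575 °C → 575 + 273.15 = 848.15 K.
For a reversible engine, η = 1 − T_C/T_H = 1 − 333.00/848.15 = 0.6074.
W = η·Q_H = 0.6074 × 550 = 334.1 MW.

Ẇ ≈ 334.1 MW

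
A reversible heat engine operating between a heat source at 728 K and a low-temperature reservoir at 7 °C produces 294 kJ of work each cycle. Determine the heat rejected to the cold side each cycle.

Q_C ≈ 183.9 kJ

T_C = 7 °C → 7 + 273.15 = 280.15 K.
Carnot efficiency: η = 1 − T_C/T_H = 1 − 280.15/728.00 = 0.6152.
Since Q_C/Q_H = T_C/T_H and Q_H = W/η, Q_C = W·T_C/(T_H − T_C) = 294 × 280.15/447.85 = 183.9 kJ.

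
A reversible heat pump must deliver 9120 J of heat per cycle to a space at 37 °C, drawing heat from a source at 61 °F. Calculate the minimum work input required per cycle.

T_H = 37 °C → 37 + 273.15 = 310.15 K.
T_C = 61 °F → (61 − 32) × 5/9 = 16.11 °C = 289.26 K.
The Carnot heat-pump COP is COP_HP = T_H/(T_H − T_C) = 310.15/20.89 = 14.8476.
W = Q_H/COP_HP = 9120/14.8476 = 614 J.

W_in ≈ 614 J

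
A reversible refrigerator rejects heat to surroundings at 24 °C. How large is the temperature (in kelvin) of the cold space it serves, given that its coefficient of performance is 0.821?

T_H = 24 °C → 24 + 273.15 = 297.15 K.
COP_R = T_C/(T_H − T_C) ⇒ T_C = T_H·COP_R/(1 + COP_R) = 297.15 × 0.821/(1 + 0.821) = 134 K.

T_C ≈ 134 K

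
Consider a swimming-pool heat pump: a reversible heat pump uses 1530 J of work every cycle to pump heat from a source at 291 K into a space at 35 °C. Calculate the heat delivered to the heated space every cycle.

T_H = 35 °C → 35 + 273.15 = 308.15 K.
The Carnot heat-pump COP is COP_HP = T_H/(T_H − T_C) = 308.15/17.15 = 17.9679.
Q_H = COP_HP · W = 17.9679 × 1530 = 27500 J.

Q_H ≈ 27500 J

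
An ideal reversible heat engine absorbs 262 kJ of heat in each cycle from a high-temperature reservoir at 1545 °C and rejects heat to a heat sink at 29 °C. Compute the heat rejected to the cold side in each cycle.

T_H = 1545 °C → 1545 + 273.15 = 1818.15 K.
T_C = 29 °C → 29 + 273.15 = 302.15 K.
The Carnot efficiency is η = 1 − T_C/T_H = 1 − 302.15/1818.15 = 0.8338.
For a reversible cycle Q_C/Q_H = T_C/T_H, so Q_C = 262 × 302.15/1818.15 = 43.5 kJ.

Q_C ≈ 43.5 kJ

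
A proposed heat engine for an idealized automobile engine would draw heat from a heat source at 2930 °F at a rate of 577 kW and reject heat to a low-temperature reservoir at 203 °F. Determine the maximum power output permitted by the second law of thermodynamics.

T_H = 2930 °F → (2930 − 32) × 5/9 = 1610.00 °C = 1883.15 K.
T_C = 203 °F → (203 − 32) × 5/9 = 95.00 °C = 368.15 K.
The upper bound on efficiency is η_max = 1 − T_C/T_H = 1 − 368.15/1883.15 = 0.8045.
W_max = η_max · Q_H = 0.8045 × 577 = 464 kW.

Ẇ_max ≈ 464 kW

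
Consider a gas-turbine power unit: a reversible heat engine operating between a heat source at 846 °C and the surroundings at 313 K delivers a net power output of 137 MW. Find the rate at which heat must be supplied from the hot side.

Q̇_H ≈ 190.2 MW

T_H = 846 °C → 846 + 273.15 = 1119.15 K.
Since the cycle is reversible, η = 1 − T_C/T_H = 1 − 313.00/1119.15 = 0.7203.
Q_H = W/η = 137/0.7203 = 190.2 MW.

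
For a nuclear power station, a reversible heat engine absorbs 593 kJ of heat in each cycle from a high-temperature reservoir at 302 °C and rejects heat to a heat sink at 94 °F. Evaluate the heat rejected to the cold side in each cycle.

Q_C ≈ 317 kJ

T_H = 302 °C → 302 + 273.15 = 575.15 K.
T_C = 94 °F → (94 − 32) × 5/9 = 34.44 °C = 307.59 K.
For a reversible engine, η = 1 − T_C/T_H = 1 − 307.59/575.15 = 0.4652.
For a reversible cycle Q_C/Q_H = T_C/T_H, so Q_C = 593 × 307.59/575.15 = 317 kJ.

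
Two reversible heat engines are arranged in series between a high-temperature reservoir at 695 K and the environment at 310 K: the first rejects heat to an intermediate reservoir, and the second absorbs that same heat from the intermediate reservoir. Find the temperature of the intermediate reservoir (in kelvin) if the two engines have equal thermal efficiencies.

T_m ≈ 464 K

Equal efficiencies require 1 − T_m/T_H = 1 − T_C/T_m, i.e. T_m/T_H = T_C/T_m, so T_m = √(T_H·T_C) = √(695.00 × 310.00) = 464 K.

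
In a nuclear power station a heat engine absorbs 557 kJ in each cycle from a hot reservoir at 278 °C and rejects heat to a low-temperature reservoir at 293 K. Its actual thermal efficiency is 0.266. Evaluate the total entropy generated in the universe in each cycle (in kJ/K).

T_H = 278 °C → 278 + 273.15 = 551.15 K.
W = η·Q_H = 0.266 × 557 = 148.2 kJ, so Q_C = Q_H − W = 408.8 kJ.
Entropy balance on the reservoirs: −Q_H/T_H = -1.011 kJ/K, +Q_C/T_C = 1.395 kJ/K.
ΔS_univ = −Q_H/T_H + Q_C/T_C = 0.385 kJ/K (> 0, since η = 0.266 < η_Carnot = 0.468).

ΔS_univ ≈ 0.385 kJ/K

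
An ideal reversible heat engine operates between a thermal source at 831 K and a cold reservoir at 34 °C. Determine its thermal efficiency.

T_C = 34 °C → 34 + 273.15 = 307.15 K.
The Carnot efficiency is η = 1 − T_C/T_H = 1 − 307.15/831.00 = 0.630.

η ≈ 0.630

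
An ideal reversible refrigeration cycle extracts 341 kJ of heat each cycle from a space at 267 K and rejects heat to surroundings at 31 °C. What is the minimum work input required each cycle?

W_in ≈ 47.4 kJ

T_H = 31 °C → 31 + 273.15 = 304.15 K.
Carnot COP: COP_R = T_C/(T_H − T_C) = 267.00/37.15 = 7.1871.
W = Q_C/COP_R = 341/7.1871 = 47.4 kJ.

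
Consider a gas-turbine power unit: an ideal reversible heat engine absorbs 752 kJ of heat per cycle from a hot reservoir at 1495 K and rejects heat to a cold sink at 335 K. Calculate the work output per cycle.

W ≈ 583 kJ

The Carnot efficiency is η = 1 − T_C/T_H = 1 − 335.00/1495.00 = 0.7759.
W = η·Q_H = 0.7759 × 752 = 583 kJ.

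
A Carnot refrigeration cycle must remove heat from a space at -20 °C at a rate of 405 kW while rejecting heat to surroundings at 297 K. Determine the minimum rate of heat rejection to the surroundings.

T_C = -20 °C → -20 + 273.15 = 253.15 K.
For a reversible cycle Q_H/Q_C = T_H/T_C, so Q_H = Q_C·T_H/T_C = 405 × 297.00/253.15 = 475 kW.

Q̇_H ≈ 475 kW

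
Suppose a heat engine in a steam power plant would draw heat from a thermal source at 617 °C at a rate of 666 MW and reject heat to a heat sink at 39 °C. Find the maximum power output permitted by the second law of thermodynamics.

T_H = 617 °C → 617 + 273.15 = 890.15 K.
T_C = 39 °C → 39 + 273.15 = 312.15 K.
The second-law ceiling is the Carnot efficiency, η_max = 1 − T_C/T_H = 1 − 312.15/890.15 = 0.6493.
W_max = η_max · Q_H = 0.6493 × 666 = 432 MW.

Ẇ_max ≈ 432 MW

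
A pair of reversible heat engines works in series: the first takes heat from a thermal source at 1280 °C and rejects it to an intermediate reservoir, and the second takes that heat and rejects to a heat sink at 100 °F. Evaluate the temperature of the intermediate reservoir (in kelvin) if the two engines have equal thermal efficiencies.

T_m ≈ 695 K

T_H = 1280 °C → 1280 + 273.15 = 1553.15 K.
T_C = 100 °F → (100 − 32) × 5/9 = 37.78 °C = 310.93 K.
Equal efficiencies require 1 − T_m/T_H = 1 − T_C/T_m, i.e. T_m/T_H = T_C/T_m, so T_m = √(T_H·T_C) = √(1553.15 × 310.93) = 695 K.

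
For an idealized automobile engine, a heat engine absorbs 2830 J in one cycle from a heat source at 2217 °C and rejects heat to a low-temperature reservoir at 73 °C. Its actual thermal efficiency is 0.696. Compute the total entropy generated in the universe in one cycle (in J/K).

ΔS_univ ≈ 1.35 J/K

T_H = 2217 °C → 2217 + 273.15 = 2490.15 K.
T_C = 73 °C → 73 + 273.15 = 346.15 K.
W = η·Q_H = 0.696 × 2830 = 1970 J, so Q_C = Q_H − W = 860.3 J.
The hot reservoir loses entropy Q_H/T_H = 2830/2490.15 = 1.136 J/K; the cold reservoir gains Q_C/T_C = 860.3/346.15 = 2.485 J/K.
ΔS_univ = −Q_H/T_H + Q_C/T_C = 1.35 J/K (> 0, since η = 0.696 < η_Carnot = 0.861).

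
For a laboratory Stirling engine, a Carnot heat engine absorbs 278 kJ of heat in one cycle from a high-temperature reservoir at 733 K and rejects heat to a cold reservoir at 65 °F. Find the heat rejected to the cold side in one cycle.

T_C = 65 °F → (65 − 32) × 5/9 = 18.33 °C = 291.48 K.
η_rev = 1 − T_C/T_H = 1 − 291.48/733.00 = 0.6023.
For a reversible cycle Q_C/Q_H = T_C/T_H, so Q_C = 278 × 291.48/733.00 = 110.5 kJ.

Q_C ≈ 110.5 kJ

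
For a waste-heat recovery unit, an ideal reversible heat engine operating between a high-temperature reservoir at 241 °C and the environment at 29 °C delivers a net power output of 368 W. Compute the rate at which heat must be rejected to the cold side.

Q̇_C ≈ 524.5 W

T_H = 241 °C → 241 + 273.15 = 514.15 K.
T_C = 29 °C → 29 + 273.15 = 302.15 K.
For a reversible engine, η = 1 − T_C/T_H = 1 − 302.15/514.15 = 0.4123.
Since Q_C/Q_H = T_C/T_H and Q_H = W/η, Q_C = W·T_C/(T_H − T_C) = 368 × 302.15/212.00 = 524.5 W.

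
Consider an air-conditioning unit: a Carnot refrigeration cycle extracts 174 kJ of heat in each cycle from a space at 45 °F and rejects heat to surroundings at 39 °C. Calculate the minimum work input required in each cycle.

T_H = 39 °C → 39 + 273.15 = 312.15 K.
T_C = 45 °F → (45 − 32) × 5/9 = 7.22 °C = 280.37 K.
Carnot COP: COP_R = T_C/(T_H − T_C) = 280.37/31.78 = 8.8229.
W = Q_C/COP_R = 174/8.8229 = 19.7 kJ.

W_in ≈ 19.7 kJ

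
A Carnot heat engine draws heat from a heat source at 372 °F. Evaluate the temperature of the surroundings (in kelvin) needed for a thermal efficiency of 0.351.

T_H = 372 °F → (372 − 32) × 5/9 = 188.89 °C = 462.04 K.
From η = 1 − T_C/T_H, T_C = T_H·(1 − η) = 462.04 × (1 − 0.351) = 300 K.

T_C ≈ 300 K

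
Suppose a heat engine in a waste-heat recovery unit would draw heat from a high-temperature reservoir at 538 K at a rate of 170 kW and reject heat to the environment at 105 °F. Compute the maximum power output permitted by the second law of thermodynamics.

Ẇ_max ≈ 70.9 kW

T_C = 105 °F → (105 − 32) × 5/9 = 40.56 °C = 313.71 K.
The second-law ceiling is the Carnot efficiency, η_max = 1 − T_C/T_H = 1 − 313.71/538.00 = 0.4169.
W_max = η_max · Q_H = 0.4169 × 170 = 70.9 kW.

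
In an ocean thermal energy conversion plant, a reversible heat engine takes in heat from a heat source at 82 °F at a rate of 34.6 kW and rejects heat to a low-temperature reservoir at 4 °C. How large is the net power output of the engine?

Ẇ ≈ 2.734 kW

T_H = 82 °F → (82 − 32) × 5/9 = 27.78 °C = 300.93 K.
T_C = 4 °C → 4 + 273.15 = 277.15 K.
Since the cycle is reversible, η = 1 − T_C/T_H = 1 − 277.15/300.93 = 0.0790.
W = η·Q_H = 0.0790 × 34.6 = 2.734 kW.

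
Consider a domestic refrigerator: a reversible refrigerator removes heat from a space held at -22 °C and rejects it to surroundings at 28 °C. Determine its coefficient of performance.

COP_R ≈ 5.02

T_H = 28 °C → 28 + 273.15 = 301.15 K.
T_C = -22 °C → -22 + 273.15 = 251.15 K.
Carnot COP: COP_R = T_C/(T_H − T_C) = 251.15/(301.15 − 251.15) = 5.02.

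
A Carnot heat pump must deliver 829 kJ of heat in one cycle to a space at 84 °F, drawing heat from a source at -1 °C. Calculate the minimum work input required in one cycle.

T_H = 84 °F → (84 − 32) × 5/9 = 28.89 °C = 302.04 K.
T_C = -1 °C → -1 + 273.15 = 272.15 K.
Reversible heating COP: COP_HP = T_H/(T_H − T_C) = 302.04/29.89 = 10.1054.
W = Q_H/COP_HP = 829/10.1054 = 82.0 kJ.

W_in ≈ 82.0 kJ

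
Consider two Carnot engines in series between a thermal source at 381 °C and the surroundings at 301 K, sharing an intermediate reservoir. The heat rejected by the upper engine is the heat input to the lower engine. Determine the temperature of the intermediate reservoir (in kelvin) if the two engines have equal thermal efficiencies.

T_m ≈ 443.7 K

T_H = 381 °C → 381 + 273.15 = 654.15 K.
Equal efficiencies require 1 − T_m/T_H = 1 − T_C/T_m, i.e. T_m/T_H = T_C/T_m, so T_m = √(T_H·T_C) = √(654.15 × 301.00) = 443.7 K.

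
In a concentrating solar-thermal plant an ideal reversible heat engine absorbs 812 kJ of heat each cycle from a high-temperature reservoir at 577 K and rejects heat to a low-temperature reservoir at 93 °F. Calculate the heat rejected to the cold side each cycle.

Q_C ≈ 432.1 kJ

T_C = 93 °F → (93 − 32) × 5/9 = 33.89 °C = 307.04 K.
For a reversible engine, η = 1 − T_C/T_H = 1 − 307.04/577.00 = 0.4679.
For a reversible cycle Q_C/Q_H = T_C/T_H, so Q_C = 812 × 307.04/577.00 = 432.1 kJ.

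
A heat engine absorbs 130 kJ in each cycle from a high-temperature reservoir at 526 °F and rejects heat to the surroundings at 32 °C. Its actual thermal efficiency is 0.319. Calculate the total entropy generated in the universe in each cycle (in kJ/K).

ΔS_univ ≈ 0.0527 kJ/K

T_H = 526 °F → (526 − 32) × 5/9 = 274.44 °C = 547.59 K.
T_C = 32 °C → 32 + 273.15 = 305.15 K.
W = η·Q_H = 0.319 × 130 = 41.47 kJ, so Q_C = Q_H − W = 88.53 kJ.
Reservoir entropy changes: ΔS_H = −Q_H/T_H = −130/547.59 = -0.2374 kJ/K and ΔS_C = +Q_C/T_C = 88.53/305.15 = 0.2901 kJ/K.
ΔS_univ = −Q_H/T_H + Q_C/T_C = 0.0527 kJ/K (> 0, since η = 0.319 < η_Carnot = 0.443).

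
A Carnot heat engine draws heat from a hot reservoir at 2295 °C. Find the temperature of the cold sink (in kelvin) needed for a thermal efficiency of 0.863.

T_H = 2295 °C → 2295 + 273.15 = 2568.15 K.
From η = 1 − T_C/T_H, T_C = T_H·(1 − η) = 2568.15 × (1 − 0.863) = 352 K.

T_C ≈ 352 K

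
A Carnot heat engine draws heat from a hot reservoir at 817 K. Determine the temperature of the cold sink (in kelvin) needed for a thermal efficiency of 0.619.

T_C ≈ 311 K

From η = 1 − T_C/T_H, T_C = T_H·(1 − η) = 817.00 × (1 − 0.619) = 311 K.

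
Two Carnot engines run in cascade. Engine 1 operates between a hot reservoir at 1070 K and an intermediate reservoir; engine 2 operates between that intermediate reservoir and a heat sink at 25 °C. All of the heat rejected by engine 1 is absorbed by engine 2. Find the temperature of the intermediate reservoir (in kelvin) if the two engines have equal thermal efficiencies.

T_C = 25 °C → 25 + 273.15 = 298.15 K.
Equal efficiencies require 1 − T_m/T_H = 1 − T_C/T_m, i.e. T_m/T_H = T_C/T_m, so T_m = √(T_H·T_C) = √(1070.00 × 298.15) = 565 K.

T_m ≈ 565 K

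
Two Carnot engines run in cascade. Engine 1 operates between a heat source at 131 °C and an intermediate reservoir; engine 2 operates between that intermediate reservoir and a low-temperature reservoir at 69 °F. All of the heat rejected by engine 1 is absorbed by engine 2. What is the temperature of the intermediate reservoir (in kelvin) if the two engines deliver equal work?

T_m ≈ 349 K

T_H = 131 °C → 131 + 273.15 = 404.15 K.
T_C = 69 °F → (69 − 32) × 5/9 = 20.56 °C = 293.71 K.
For reversible stages Q_m = Q_H·(T_m/T_H). Setting W₁ = Q_H(1 − T_m/T_H) equal to W₂ = Q_m(1 − T_C/T_m) = Q_H·(T_m − T_C)/T_H gives T_H − T_m = T_m − T_C, so T_m = (T_H + T_C)/2 = (404.15 + 293.71)/2 = 349 K.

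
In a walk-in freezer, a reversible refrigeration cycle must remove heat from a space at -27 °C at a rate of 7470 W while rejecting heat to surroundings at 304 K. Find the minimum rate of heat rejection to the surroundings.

Q̇_H ≈ 9230 W

T_C = -27 °C → -27 + 273.15 = 246.15 K.
For a reversible cycle Q_H/Q_C = T_H/T_C, so Q_H = Q_C·T_H/T_C = 7470 × 304.00/246.15 = 9230 W.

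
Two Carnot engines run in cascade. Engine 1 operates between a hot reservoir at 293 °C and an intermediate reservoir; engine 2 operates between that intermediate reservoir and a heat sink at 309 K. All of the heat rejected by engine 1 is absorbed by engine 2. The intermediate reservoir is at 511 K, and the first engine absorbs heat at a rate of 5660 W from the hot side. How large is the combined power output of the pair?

Ẇ_total ≈ 2570 W

T_H = 293 °C → 293 + 273.15 = 566.15 K.
Two reversible stages in series are equivalent to a single Carnot engine between T_H and T_C, so η_total = 1 − T_C/T_H = 1 − 309.00/566.15 = 0.4542.
W_total = η_total · Q_H = 0.4542 × 5660 = 2570 W.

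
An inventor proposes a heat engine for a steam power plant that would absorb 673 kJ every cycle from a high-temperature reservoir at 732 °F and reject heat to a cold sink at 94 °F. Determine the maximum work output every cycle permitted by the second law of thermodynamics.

T_H = 732 °F → (732 − 32) × 5/9 = 388.89 °C = 662.04 K.
T_C = 94 °F → (94 − 32) × 5/9 = 34.44 °C = 307.59 K.
The upper bound on efficiency is η_max = 1 − T_C/T_H = 1 − 307.59/662.04 = 0.5354.
W_max = η_max · Q_H = 0.5354 × 673 = 360 kJ.

W_max ≈ 360 kJ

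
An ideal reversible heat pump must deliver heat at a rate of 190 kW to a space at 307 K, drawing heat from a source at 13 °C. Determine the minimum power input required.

Ẇ_in ≈ 12.90 kW

T_C = 13 °C → 13 + 273.15 = 286.15 K.
For a reversible heat pump, COP_HP = T_H/(T_H − T_C) = 307.00/20.85 = 14.7242.
W = Q_H/COP_HP = 190/14.7242 = 12.90 kW.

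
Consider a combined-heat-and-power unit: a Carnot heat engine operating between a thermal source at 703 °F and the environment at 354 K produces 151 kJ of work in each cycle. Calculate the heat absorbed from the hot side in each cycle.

T_H = 703 °F → (703 − 32) × 5/9 = 372.78 °C = 645.93 K.
Since the cycle is reversible, η = 1 − T_C/T_H = 1 − 354.00/645.93 = 0.4520.
Q_H = W/η = 151/0.4520 = 334 kJ.

Q_H ≈ 334 kJ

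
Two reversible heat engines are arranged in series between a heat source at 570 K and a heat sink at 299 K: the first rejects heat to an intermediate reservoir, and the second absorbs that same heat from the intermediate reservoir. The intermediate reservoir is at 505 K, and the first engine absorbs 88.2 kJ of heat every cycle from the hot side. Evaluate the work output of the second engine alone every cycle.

W₂ ≈ 31.9 kJ

Heat entering the second stage: Q_m = Q_H·(T_m/T_H) = 88.2 × 505.00/570.00 = 78.1 kJ.
Second-stage efficiency η₂ = 1 − T_C/T_m = 1 − 299.00/505.00 = 0.4079, so W₂ = η₂·Q_m = 31.9 kJ.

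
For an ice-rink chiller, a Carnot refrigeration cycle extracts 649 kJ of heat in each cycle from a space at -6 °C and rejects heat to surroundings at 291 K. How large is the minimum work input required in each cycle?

T_C = -6 °C → -6 + 273.15 = 267.15 K.
COP_R = T_C/(T_H − T_C) = 267.15/23.85 = 11.2013.
W = Q_C/COP_R = 649/11.2013 = 57.94 kJ.

W_in ≈ 57.94 kJ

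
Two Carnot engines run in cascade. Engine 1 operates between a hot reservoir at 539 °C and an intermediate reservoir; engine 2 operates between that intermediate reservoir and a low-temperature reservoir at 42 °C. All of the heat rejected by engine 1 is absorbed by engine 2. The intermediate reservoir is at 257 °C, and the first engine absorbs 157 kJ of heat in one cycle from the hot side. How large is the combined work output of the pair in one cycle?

W_total ≈ 96.1 kJ

T_H = 539 °C → 539 + 273.15 = 812.15 K.
T_C = 42 °C → 42 + 273.15 = 315.15 K.
Two reversible stages in series are equivalent to a single Carnot engine between T_H and T_C, so η_total = 1 − T_C/T_H = 1 − 315.15/812.15 = 0.6120.
W_total = η_total · Q_H = 0.6120 × 157 = 96.1 kJ.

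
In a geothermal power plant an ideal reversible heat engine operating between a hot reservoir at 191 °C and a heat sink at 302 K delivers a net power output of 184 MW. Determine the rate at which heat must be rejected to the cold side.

Q̇_C ≈ 343 MW

T_H = 191 °C → 191 + 273.15 = 464.15 K.
Since the cycle is reversible, η = 1 − T_C/T_H = 1 − 302.00/464.15 = 0.3493.
Since Q_C/Q_H = T_C/T_H and Q_H = W/η, Q_C = W·T_C/(T_H − T_C) = 184 × 302.00/162.15 = 343 MW.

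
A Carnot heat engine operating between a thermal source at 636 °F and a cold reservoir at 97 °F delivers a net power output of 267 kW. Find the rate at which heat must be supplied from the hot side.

Q̇_H ≈ 543 kW

T_H = 636 °F → (636 − 32) × 5/9 = 335.56 °C = 608.71 K.
T_C = 97 °F → (97 − 32) × 5/9 = 36.11 °C = 309.26 K.
The Carnot efficiency is η = 1 − T_C/T_H = 1 − 309.26/608.71 = 0.4919.
Q_H = W/η = 267/0.4919 = 543 kW.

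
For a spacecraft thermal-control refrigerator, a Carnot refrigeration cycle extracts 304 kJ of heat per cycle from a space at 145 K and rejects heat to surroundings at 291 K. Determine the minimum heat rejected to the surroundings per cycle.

Q_H ≈ 610.1 kJ

For a reversible cycle Q_H/Q_C = T_H/T_C, so Q_H = Q_C·T_H/T_C = 304 × 291.00/145.00 = 610.1 kJ.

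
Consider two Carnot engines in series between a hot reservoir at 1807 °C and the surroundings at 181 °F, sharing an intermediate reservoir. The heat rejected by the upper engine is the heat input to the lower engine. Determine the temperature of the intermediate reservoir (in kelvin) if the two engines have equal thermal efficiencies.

T_m ≈ 860 K

T_H = 1807 °C → 1807 + 273.15 = 2080.15 K.
T_C = 181 °F → (181 − 32) × 5/9 = 82.78 °C = 355.93 K.
Equal efficiencies require 1 − T_m/T_H = 1 − T_C/T_m, i.e. T_m/T_H = T_C/T_m, so T_m = √(T_H·T_C) = √(2080.15 × 355.93) = 860 K.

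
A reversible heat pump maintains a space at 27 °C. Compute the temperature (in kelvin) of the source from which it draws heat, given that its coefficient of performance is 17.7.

T_H = 27 °C → 27 + 273.15 = 300.15 K.
COP_HP = T_H/(T_H − T_C) ⇒ T_C = T_H·(COP_HP − 1)/COP_HP = 300.15 × (17.7 − 1)/17.7 = 283 K.

T_C ≈ 283 K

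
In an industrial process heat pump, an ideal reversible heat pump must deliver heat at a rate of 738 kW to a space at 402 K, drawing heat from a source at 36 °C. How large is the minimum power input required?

Ẇ_in ≈ 170 kW

T_C = 36 °C → 36 + 273.15 = 309.15 K.
COP_HP = T_H/(T_H − T_C) = 402.00/92.85 = 4.3296.
W = Q_H/COP_HP = 738/4.3296 = 170 kW.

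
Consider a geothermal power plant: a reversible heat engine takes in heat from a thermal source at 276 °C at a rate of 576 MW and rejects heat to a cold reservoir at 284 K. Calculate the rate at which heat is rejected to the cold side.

T_H = 276 °C → 276 + 273.15 = 549.15 K.
Since the cycle is reversible, η = 1 − T_C/T_H = 1 − 284.00/549.15 = 0.4828.
For a reversible cycle Q_C/Q_H = T_C/T_H, so Q_C = 576 × 284.00/549.15 = 298 MW.

Q̇_C ≈ 298 MW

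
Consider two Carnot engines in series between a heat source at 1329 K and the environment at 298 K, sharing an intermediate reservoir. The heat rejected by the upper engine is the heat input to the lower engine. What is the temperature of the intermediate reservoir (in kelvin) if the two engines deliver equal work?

For reversible stages Q_m = Q_H·(T_m/T_H). Setting W₁ = Q_H(1 − T_m/T_H) equal to W₂ = Q_m(1 − T_C/T_m) = Q_H·(T_m − T_C)/T_H gives T_H − T_m = T_m − T_C, so T_m = (T_H + T_C)/2 = (1329.00 + 298.00)/2 = 814 K.

T_m ≈ 814 K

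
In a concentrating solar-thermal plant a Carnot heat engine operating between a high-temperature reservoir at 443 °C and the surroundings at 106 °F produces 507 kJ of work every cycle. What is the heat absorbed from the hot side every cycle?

Q_H ≈ 903 kJ

T_H = 443 °C → 443 + 273.15 = 716.15 K.
T_C = 106 °F → (106 − 32) × 5/9 = 41.11 °C = 314.26 K.
For a reversible engine, η = 1 − T_C/T_H = 1 − 314.26/716.15 = 0.5612.
Q_H = W/η = 507/0.5612 = 903 kJ.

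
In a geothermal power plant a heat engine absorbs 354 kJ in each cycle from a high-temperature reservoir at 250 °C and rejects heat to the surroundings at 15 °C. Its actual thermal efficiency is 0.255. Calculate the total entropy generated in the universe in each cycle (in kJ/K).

T_H = 250 °C → 250 + 273.15 = 523.15 K.
T_C = 15 °C → 15 + 273.15 = 288.15 K.
W = η·Q_H = 0.255 × 354 = 90.27 kJ, so Q_C = Q_H − W = 263.7 kJ.
Reservoir entropy changes: ΔS_H = −Q_H/T_H = −354/523.15 = -0.6767 kJ/K and ΔS_C = +Q_C/T_C = 263.7/288.15 = 0.9153 kJ/K.
ΔS_univ = −Q_H/T_H + Q_C/T_C = 0.2386 kJ/K (> 0, since η = 0.255 < η_Carnot = 0.449).

ΔS_univ ≈ 0.2386 kJ/K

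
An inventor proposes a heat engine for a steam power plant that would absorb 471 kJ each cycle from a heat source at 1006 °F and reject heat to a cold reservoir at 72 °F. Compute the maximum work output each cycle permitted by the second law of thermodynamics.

T_H = 1006 °F → (1006 − 32) × 5/9 = 541.11 °C = 814.26 K.
T_C = 72 °F → (72 − 32) × 5/9 = 22.22 °C = 295.37 K.
The upper bound on efficiency is η_max = 1 − T_C/T_H = 1 − 295.37/814.26 = 0.6373.
W_max = η_max · Q_H = 0.6373 × 471 = 300.1 kJ.

W_max ≈ 300.1 kJ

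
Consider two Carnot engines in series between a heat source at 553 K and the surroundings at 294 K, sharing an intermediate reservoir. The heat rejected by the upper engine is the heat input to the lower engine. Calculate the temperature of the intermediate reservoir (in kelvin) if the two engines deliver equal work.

For reversible stages Q_m = Q_H·(T_m/T_H). Setting W₁ = Q_H(1 − T_m/T_H) equal to W₂ = Q_m(1 − T_C/T_m) = Q_H·(T_m − T_C)/T_H gives T_H − T_m = T_m − T_C, so T_m = (T_H + T_C)/2 = (553.00 + 294.00)/2 = 424 K.

T_m ≈ 424 K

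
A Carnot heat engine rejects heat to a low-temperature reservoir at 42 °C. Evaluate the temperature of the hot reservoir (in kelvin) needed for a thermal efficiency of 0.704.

T_C = 42 °C → 42 + 273.15 = 315.15 K.
From η = 1 − T_C/T_H, solving for T_H gives T_H = T_C/(1 − η) = 315.15/(1 − 0.704) = 1060 K.

T_H ≈ 1060 K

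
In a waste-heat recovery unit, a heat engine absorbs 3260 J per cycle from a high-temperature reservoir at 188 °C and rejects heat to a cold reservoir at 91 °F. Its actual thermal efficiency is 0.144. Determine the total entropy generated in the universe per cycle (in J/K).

T_H = 188 °C → 188 + 273.15 = 461.15 K.
T_C = 91 °F → (91 − 32) × 5/9 = 32.78 °C = 305.93 K.
W = η·Q_H = 0.144 × 3260 = 469.4 J, so Q_C = Q_H − W = 2791 J.
Entropy balance on the reservoirs: −Q_H/T_H = -7.069 J/K, +Q_C/T_C = 9.122 J/K.
ΔS_univ = −Q_H/T_H + Q_C/T_C = 2.05 J/K (> 0, since η = 0.144 < η_Carnot = 0.337).

ΔS_univ ≈ 2.05 J/K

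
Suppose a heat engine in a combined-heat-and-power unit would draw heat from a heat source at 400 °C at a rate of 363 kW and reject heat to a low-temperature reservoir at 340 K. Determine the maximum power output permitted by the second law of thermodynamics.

T_H = 400 °C → 400 + 273.15 = 673.15 K.
By the Carnot theorem, η_max = 1 − T_C/T_H = 1 − 340.00/673.15 = 0.4949.
W_max = η_max · Q_H = 0.4949 × 363 = 180 kW.

Ẇ_max ≈ 180 kW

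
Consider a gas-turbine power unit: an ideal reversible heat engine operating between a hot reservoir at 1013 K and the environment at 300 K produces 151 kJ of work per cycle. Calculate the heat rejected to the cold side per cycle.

Q_C ≈ 63.53 kJ

For a reversible engine, η = 1 − T_C/T_H = 1 − 300.00/1013.00 = 0.7038.
Since Q_C/Q_H = T_C/T_H and Q_H = W/η, Q_C = W·T_C/(T_H − T_C) = 151 × 300.00/713.00 = 63.53 kJ.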